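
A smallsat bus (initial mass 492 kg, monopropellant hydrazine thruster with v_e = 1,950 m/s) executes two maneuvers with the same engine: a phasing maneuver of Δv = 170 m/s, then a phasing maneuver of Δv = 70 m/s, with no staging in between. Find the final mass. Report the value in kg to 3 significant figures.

After the first burn: m = 492 × exp(−170/1950.0) = 492 × 0.91651 = 450.923 kg.
After the second burn: m = 450.923 × exp(−70/1950.0) = 450.923 × 0.96474 = 435.023 kg.

final mass ≈ 435 kg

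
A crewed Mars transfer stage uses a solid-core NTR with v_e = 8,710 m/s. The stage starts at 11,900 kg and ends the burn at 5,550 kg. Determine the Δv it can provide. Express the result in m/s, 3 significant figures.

Δv = v_e · ln(m₀/m_f) = 8710.0 × ln(2.144) = 8710.0 × 0.7627 ≈ 6643.5 m/s.

Δv ≈ 6640 m/s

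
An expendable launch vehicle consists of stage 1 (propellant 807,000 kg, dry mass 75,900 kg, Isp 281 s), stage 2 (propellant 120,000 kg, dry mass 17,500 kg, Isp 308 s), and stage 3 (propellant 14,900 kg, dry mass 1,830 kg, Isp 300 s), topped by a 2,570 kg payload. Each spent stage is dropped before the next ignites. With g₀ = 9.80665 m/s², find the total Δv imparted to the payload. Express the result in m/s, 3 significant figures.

Ignition mass of stage 1 = 807,000+75,900 + 120,000+17,500 + 14,900+1,830 + 2,570 = 1,039,700 kg.
Stage 1: m₀ = 1,039,700 kg, m_f = 1,039,700 − 807,000 = 232,700 kg; Δv = 281×9.80665×ln(4.468) = 2755.7×1.4969 ≈ 4125 m/s.
Stage 2: m₀ = 156,800 kg, m_f = 156,800 − 120,000 = 36,800 kg; Δv = 308×9.80665×ln(4.261) = 3020.4×1.4495 ≈ 4378 m/s.
Stage 3: m₀ = 19,300 kg, m_f = 19,300 − 14,900 = 4,400 kg; Δv = 300×9.80665×ln(4.386) = 2942.0×1.4785 ≈ 4350 m/s.
Total Δv = 4125 + 4378 + 4350 = 12853 m/s.

Δv ≈ 12900 m/s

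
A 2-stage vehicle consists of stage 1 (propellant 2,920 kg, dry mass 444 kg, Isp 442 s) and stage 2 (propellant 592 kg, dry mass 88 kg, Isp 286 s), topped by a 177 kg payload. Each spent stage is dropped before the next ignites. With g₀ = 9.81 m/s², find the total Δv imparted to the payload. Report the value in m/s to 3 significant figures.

Ignition mass of stage 1 = 2,920+444 + 592+88 + 177 = 4,221 kg.
Stage 1: m₀ = 4,221 kg, m_f = 4,221 − 2,920 = 1,301 kg; Δv = 442×9.81×ln(3.244) = 4336.0×1.1769 ≈ 5103 m/s.
Stage 2: m₀ = 857 kg, m_f = 857 − 592 = 265 kg; Δv = 286×9.81×ln(3.234) = 2805.7×1.1737 ≈ 3293 m/s.
Total Δv = 5103 + 3293 = 8396 m/s.

Δv ≈ 8400 m/s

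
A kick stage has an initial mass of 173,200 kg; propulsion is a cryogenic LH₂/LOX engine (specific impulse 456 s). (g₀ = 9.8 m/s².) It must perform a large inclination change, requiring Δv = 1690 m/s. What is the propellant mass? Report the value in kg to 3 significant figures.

propellant mass ≈ 54500 kg

v_e = Isp · g₀ = 456 × 9.8 = 4468.8 m/s.
From the ideal rocket equation, m₀/m_f = exp(Δv / v_e) = exp(1690 / 4468.8) = exp(0.3782) = 1.4596.
m_f = 173,200 / 1.4596 = 118,663 kg, so propellant = m₀ − m_f = 173,200 − 118,663 = 54,537 kg.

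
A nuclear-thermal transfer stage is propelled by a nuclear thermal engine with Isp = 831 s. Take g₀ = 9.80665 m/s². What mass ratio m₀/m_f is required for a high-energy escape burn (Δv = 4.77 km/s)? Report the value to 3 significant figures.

mass ratio ≈ 1.80

v_e = Isp · g₀ = 831 × 9.80665 = 8149.3 m/s.
m₀/m_f = exp(Δv / v_e) = exp(4770 / 8149.3) = exp(0.5853) = 1.7956.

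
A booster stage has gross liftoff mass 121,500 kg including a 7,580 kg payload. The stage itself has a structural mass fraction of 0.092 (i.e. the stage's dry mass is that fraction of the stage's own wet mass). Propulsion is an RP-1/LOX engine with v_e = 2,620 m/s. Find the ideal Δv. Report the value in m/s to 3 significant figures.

Stage wet mass = m₀ − payload = 121,500 − 7,580 = 113,920 kg.
Stage dry mass = ε × stage wet mass = 0.092 × 113,920 = 10,480.6 kg.
Burnout mass m_f = stage dry + payload = 10,480.6 + 7,580 = 18,060.6 kg.
Δv = v_e · ln(121,500/18,060.6) = 2620.0 × ln(6.727) = 2620.0 × 1.9062 ≈ 4994 m/s.

Δv ≈ 4990 m/s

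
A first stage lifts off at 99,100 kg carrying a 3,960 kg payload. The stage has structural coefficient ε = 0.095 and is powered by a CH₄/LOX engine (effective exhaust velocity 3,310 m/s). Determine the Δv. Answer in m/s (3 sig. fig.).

Stage wet mass = m₀ − payload = 99,100 − 3,960 = 95,140 kg.
Stage dry mass = ε × stage wet mass = 0.095 × 95,140 = 9,038.3 kg.
Burnout mass m_f = stage dry + payload = 9,038.3 + 3,960 = 12,998.3 kg.
Rocket equation: Δv = v_e · ln(99,100/12,998.3) = 3310.0 × ln(7.624) = 3310.0 × 2.0313 ≈ 6724 m/s.

Δv ≈ 6720 m/s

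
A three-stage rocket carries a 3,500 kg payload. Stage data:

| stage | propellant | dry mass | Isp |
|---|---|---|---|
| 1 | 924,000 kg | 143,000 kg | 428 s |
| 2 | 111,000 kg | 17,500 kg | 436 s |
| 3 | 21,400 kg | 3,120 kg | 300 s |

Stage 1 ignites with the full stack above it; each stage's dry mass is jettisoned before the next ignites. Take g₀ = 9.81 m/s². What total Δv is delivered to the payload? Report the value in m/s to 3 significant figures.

Δv ≈ 15400 m/s

Ignition mass of stage 1 = 924,000+143,000 + 111,000+17,500 + 21,400+3,120 + 3,500 = 1,223,520 kg.
Stage 1: m₀ = 1,223,520 kg, m_f = 1,223,520 − 924,000 = 299,520 kg; Δv = 428×9.81×ln(4.085) = 4198.7×1.4073 ≈ 5909 m/s.
Stage 2: m₀ = 156,520 kg, m_f = 156,520 − 111,000 = 45,520 kg; Δv = 436×9.81×ln(3.438) = 4277.2×1.2350 ≈ 5282 m/s.
Stage 3: m₀ = 28,020 kg, m_f = 28,020 − 21,400 = 6,620 kg; Δv = 300×9.81×ln(4.233) = 2943.0×1.4428 ≈ 4246 m/s.
Total Δv = 5909 + 5282 + 4246 = 15437 m/s.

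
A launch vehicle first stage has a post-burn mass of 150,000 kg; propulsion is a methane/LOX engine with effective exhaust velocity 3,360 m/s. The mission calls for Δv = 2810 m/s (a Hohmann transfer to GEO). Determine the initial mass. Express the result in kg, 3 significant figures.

From the ideal rocket equation, m₀/m_f = exp(Δv / v_e) = exp(2810 / 3360.0) = exp(0.8363) = 2.3078.
m₀ = m_f × 2.3078 = 150,000 × 2.3078 = 346,170 kg.

initial mass ≈ 346000 kg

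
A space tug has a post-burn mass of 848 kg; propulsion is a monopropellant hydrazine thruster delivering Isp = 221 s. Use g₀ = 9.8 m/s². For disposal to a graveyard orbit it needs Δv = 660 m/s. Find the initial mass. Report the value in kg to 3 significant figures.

initial mass ≈ 1150 kg

v_e = Isp · g₀ = 221 × 9.8 = 2165.8 m/s.
By the Tsiolkovsky rocket equation, m₀/m_f = exp(Δv / v_e) = exp(660 / 2165.8) = exp(0.3047) = 1.3563.
m₀ = m_f × 1.3563 = 848 × 1.3563 = 1,150.14 kg.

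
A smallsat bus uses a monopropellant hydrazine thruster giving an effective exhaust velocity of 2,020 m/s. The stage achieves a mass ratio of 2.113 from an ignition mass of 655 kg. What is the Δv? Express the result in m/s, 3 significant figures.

Δv = v_e · ln(2.113) = 2020.0 × 0.7481 ≈ 1511.2 m/s.

Δv ≈ 1510 m/s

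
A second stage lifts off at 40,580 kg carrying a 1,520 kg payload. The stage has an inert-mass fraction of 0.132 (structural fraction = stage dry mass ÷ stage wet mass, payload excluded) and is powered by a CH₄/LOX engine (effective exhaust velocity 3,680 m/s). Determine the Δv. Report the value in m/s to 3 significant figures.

Stage wet mass = m₀ − payload = 40,580 − 1,520 = 39,060 kg.
Stage dry mass = ε × stage wet mass = 0.132 × 39,060 = 5,155.92 kg.
Burnout mass m_f = stage dry + payload = 5,155.92 + 1,520 = 6,675.92 kg.
By the Tsiolkovsky rocket equation, Δv = v_e · ln(40,580/6,675.92) = 3680.0 × ln(6.079) = 3680.0 × 1.8048 ≈ 6642 m/s.

Δv ≈ 6640 m/s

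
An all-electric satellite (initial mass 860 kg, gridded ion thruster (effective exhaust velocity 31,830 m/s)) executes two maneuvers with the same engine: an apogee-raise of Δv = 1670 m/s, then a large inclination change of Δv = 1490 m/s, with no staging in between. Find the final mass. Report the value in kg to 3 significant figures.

After the first burn: m = 860 × exp(−1670/31830.0) = 860 × 0.94889 = 816.045 kg.
After the second burn: m = 816.045 × exp(−1490/31830.0) = 816.045 × 0.95427 = 778.727 kg.

final mass ≈ 779 kg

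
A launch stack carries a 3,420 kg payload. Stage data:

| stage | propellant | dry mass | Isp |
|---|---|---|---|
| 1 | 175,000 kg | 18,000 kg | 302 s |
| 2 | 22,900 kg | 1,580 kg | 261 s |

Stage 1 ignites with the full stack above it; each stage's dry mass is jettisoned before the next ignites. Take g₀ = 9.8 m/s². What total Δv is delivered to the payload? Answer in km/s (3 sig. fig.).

Δv ≈ 9.05 km/s

Ignition mass of stage 1 = 175,000+18,000 + 22,900+1,580 + 3,420 = 220,900 kg.
Stage 1: m₀ = 220,900 kg, m_f = 220,900 − 175,000 = 45,900 kg; Δv = 302×9.8×ln(4.813) = 2959.6×1.5712 ≈ 4650 m/s.
Stage 2: m₀ = 27,900 kg, m_f = 27,900 − 22,900 = 5,000 kg; Δv = 261×9.8×ln(5.58) = 2557.8×1.7192 ≈ 4397 m/s.
Total Δv = 4650 + 4397 = 9047 m/s.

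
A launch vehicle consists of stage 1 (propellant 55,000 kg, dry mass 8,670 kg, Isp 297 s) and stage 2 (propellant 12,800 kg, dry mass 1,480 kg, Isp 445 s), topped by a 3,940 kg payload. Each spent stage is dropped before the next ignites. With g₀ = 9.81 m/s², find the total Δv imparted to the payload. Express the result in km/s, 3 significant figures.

Ignition mass of stage 1 = 55,000+8,670 + 12,800+1,480 + 3,940 = 81,890 kg.
Stage 1: m₀ = 81,890 kg, m_f = 81,890 − 55,000 = 26,890 kg; Δv = 297×9.81×ln(3.045) = 2913.6×1.1136 ≈ 3245 m/s.
Stage 2: m₀ = 18,220 kg, m_f = 18,220 − 12,800 = 5,420 kg; Δv = 445×9.81×ln(3.362) = 4365.4×1.2124 ≈ 5293 m/s.
Total Δv = 3245 + 5293 = 8538 m/s.

Δv ≈ 8.54 km/s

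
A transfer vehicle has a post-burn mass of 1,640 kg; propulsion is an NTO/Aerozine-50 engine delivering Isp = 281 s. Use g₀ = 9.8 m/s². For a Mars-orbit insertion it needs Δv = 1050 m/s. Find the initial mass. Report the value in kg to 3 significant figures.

initial mass ≈ 2400 kg

v_e = Isp · g₀ = 281 × 9.8 = 2753.8 m/s.
m₀/m_f = exp(Δv / v_e) = exp(1050 / 2753.8) = exp(0.3813) = 1.4642.
m₀ = m_f × 1.4642 = 1,640 × 1.4642 = 2,401.29 kg.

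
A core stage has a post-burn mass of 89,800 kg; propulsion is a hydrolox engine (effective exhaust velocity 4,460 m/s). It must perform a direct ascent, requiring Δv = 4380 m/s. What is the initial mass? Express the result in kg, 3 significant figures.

initial mass ≈ 240000 kg

Rocket equation: m₀/m_f = exp(Δv / v_e) = exp(4380 / 4460.0) = exp(0.9821) = 2.6700.
m₀ = m_f × 2.6700 = 89,800 × 2.6700 = 239,766 kg.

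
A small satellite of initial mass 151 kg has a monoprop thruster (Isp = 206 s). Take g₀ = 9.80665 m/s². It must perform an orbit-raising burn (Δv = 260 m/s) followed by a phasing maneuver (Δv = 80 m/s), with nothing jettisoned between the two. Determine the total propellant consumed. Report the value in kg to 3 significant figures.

total propellant consumed ≈ 23.4 kg

v_e = Isp · g₀ = 206 × 9.80665 = 2020.2 m/s.
After the first burn: m = 151 × exp(−260/2020.2) = 151 × 0.87924 = 132.765 kg.
After the second burn: m = 132.765 × exp(−80/2020.2) = 132.765 × 0.96117 = 127.61 kg.
Total propellant = m₀ − m_final = 151 − 127.61 = 23.39 kg.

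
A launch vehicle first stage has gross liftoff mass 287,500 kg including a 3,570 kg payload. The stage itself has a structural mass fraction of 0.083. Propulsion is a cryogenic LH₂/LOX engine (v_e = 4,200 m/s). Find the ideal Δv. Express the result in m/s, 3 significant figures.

Stage wet mass = m₀ − payload = 287,500 − 3,570 = 283,930 kg.
Stage dry mass = ε × stage wet mass = 0.083 × 283,930 = 23,566.2 kg.
Burnout mass m_f = stage dry + payload = 23,566.2 + 3,570 = 27,136.2 kg.
From the ideal rocket equation, Δv = v_e · ln(287,500/27,136.2) = 4200.0 × ln(10.59) = 4200.0 × 2.3604 ≈ 9913 m/s.

Δv ≈ 9910 m/s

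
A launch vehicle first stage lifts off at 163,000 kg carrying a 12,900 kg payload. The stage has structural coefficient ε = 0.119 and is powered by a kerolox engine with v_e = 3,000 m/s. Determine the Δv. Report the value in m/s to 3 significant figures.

Stage wet mass = m₀ − payload = 163,000 − 12,900 = 150,100 kg.
Stage dry mass = ε × stage wet mass = 0.119 × 150,100 = 17,861.9 kg.
Burnout mass m_f = stage dry + payload = 17,861.9 + 12,900 = 30,761.9 kg.
Rocket equation: Δv = v_e · ln(163,000/30,761.9) = 3000.0 × ln(5.299) = 3000.0 × 1.6675 ≈ 5002 m/s.

Δv ≈ 5000 m/s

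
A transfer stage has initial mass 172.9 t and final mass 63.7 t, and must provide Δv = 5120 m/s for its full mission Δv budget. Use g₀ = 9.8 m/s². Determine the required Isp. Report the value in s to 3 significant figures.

ln(m₀/m_f) = ln(172900/63700) = ln(2.714) = 0.9985.
By the Tsiolkovsky rocket equation, v_e = Δv / ln(m₀/m_f) = 5120 / 0.9985 = 5127.5 m/s.
Isp = v_e / g₀ = 5127.5 / 9.8 = 523.2 s.

Isp ≈ 523 s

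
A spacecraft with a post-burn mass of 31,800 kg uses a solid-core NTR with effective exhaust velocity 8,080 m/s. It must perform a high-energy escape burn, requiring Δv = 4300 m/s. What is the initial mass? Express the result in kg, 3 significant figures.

By the Tsiolkovsky rocket equation, m₀/m_f = exp(Δv / v_e) = exp(4300 / 8080.0) = exp(0.5322) = 1.7026.
m₀ = m_f × 1.7026 = 31,800 × 1.7026 = 54,142.7 kg.

initial mass ≈ 54100 kg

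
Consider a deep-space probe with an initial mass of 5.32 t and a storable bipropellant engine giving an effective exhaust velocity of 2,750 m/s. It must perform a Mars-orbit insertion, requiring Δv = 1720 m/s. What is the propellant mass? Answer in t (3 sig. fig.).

propellant mass ≈ 2.47 t

Rocket equation: m₀/m_f = exp(Δv / v_e) = exp(1720 / 2750.0) = exp(0.6255) = 1.8691.
m_f = 5.32 / 1.8691 = 2.84629 t, so propellant = m₀ − m_f = 5.32 − 2.84629 = 2.47371 t.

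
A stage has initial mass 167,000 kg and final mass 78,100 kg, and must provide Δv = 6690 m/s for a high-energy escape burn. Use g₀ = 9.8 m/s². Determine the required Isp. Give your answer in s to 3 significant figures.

Isp ≈ 898 s

ln(m₀/m_f) = ln(167000/78100) = ln(2.138) = 0.7600.
v_e = Δv / ln(m₀/m_f) = 6690 / 0.7600 = 8802.6 m/s.
Isp = v_e / g₀ = 8802.6 / 9.8 = 898.2 s.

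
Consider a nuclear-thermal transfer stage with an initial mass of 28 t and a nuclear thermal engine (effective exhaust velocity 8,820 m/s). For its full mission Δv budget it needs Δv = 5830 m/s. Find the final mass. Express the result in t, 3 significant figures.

final mass ≈ 14.5 t

Using Δv = v_e ln(m₀/m_f): m₀/m_f = exp(Δv / v_e) = exp(5830 / 8820.0) = exp(0.6610) = 1.9367.
m_f = m₀ / 1.9367 = 28 / 1.9367 = 14.4576 t.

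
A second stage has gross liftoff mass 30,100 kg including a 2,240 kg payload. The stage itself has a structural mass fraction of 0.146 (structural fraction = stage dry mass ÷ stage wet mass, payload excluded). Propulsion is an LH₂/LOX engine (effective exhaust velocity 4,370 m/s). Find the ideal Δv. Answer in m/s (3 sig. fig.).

Δv ≈ 6830 m/s

Stage wet mass = m₀ − payload = 30,100 − 2,240 = 27,860 kg.
Stage dry mass = ε × stage wet mass = 0.146 × 27,860 = 4,067.56 kg.
Burnout mass m_f = stage dry + payload = 4,067.56 + 2,240 = 6,307.56 kg.
Using Δv = v_e ln(m₀/m_f): Δv = v_e · ln(30,100/6,307.56) = 4370.0 × ln(4.772) = 4370.0 × 1.5628 ≈ 6829 m/s.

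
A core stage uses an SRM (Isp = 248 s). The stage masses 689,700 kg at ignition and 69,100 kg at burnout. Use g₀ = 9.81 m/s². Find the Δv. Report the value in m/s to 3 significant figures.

Δv ≈ 5600 m/s

v_e = Isp · g₀ = 248 × 9.81 = 2432.9 m/s.
Δv = v_e · ln(m₀/m_f) = 2432.9 × ln(9.981) = 2432.9 × 2.3007 ≈ 5597.3 m/s.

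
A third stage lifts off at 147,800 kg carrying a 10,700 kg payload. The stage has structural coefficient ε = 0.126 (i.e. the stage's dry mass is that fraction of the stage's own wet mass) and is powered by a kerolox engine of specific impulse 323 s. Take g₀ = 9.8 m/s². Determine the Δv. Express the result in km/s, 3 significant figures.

Stage wet mass = m₀ − payload = 147,800 − 10,700 = 137,100 kg.
Stage dry mass = ε × stage wet mass = 0.126 × 137,100 = 17,274.6 kg.
Burnout mass m_f = stage dry + payload = 17,274.6 + 10,700 = 27,974.6 kg.
v_e = Isp · g₀ = 323 × 9.8 = 3165.4 m/s.
By the Tsiolkovsky rocket equation, Δv = v_e · ln(147,800/27,974.6) = 3165.4 × ln(5.283) = 3165.4 × 1.6646 ≈ 5269 m/s.

Δv ≈ 5.27 km/s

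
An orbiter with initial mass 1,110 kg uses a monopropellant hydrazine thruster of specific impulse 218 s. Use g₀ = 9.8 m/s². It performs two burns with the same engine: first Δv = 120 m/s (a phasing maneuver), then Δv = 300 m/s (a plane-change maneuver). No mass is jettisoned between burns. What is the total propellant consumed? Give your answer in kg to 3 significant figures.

total propellant consumed ≈ 198 kg

v_e = Isp · g₀ = 218 × 9.8 = 2136.4 m/s.
After the first burn: m = 1110 × exp(−120/2136.4) = 1110 × 0.94538 = 1,049.37 kg.
After the second burn: m = 1,049.37 × exp(−300/2136.4) = 1,049.37 × 0.86899 = 911.892 kg.
Total propellant = m₀ − m_final = 1110 − 911.892 = 198.108 kg.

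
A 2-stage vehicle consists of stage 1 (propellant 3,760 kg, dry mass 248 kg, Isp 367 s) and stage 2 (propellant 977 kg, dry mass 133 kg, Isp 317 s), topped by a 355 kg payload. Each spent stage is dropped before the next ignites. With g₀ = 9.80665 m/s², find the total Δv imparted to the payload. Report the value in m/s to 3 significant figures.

Δv ≈ 7600 m/s

Ignition mass of stage 1 = 3,760+248 + 977+133 + 355 = 5,473 kg.
Stage 1: m₀ = 5,473 kg, m_f = 5,473 − 3,760 = 1,713 kg; Δv = 367×9.80665×ln(3.195) = 3599.0×1.1616 ≈ 4181 m/s.
Stage 2: m₀ = 1,465 kg, m_f = 1,465 − 977 = 488 kg; Δv = 317×9.80665×ln(3.002) = 3108.7×1.0993 ≈ 3417 m/s.
Total Δv = 4181 + 3417 = 7598 m/s.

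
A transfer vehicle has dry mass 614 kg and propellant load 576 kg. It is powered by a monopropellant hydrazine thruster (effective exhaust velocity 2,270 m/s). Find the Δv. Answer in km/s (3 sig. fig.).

m₀ = m_dry + m_prop = 614 + 576 = 1,190 kg.
Δv = v_e · ln(m₀/m_f) = 2270.0 × ln(1.938) = 2270.0 × 0.6617 ≈ 1502.1 m/s.

Δv ≈ 1.50 km/s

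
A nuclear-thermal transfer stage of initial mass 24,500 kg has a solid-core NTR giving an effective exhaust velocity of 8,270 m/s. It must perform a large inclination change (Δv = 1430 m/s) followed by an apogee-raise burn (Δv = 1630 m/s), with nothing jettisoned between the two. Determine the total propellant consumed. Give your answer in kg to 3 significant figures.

After the first burn: m = 24500 × exp(−1430/8270.0) = 24500 × 0.84121 = 20,609.6 kg.
After the second burn: m = 20,609.6 × exp(−1630/8270.0) = 20,609.6 × 0.82111 = 16,922.7 kg.
Total propellant = m₀ − m_final = 24500 − 16,922.7 = 7,577.3 kg.

total propellant consumed ≈ 7580 kg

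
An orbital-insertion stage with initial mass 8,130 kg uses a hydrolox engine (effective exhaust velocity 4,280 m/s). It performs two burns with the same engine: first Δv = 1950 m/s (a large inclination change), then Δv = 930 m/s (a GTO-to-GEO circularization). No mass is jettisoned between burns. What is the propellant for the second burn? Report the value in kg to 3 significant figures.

After the first burn: m = 8130 × exp(−1950/4280.0) = 8130 × 0.63406 = 5,154.91 kg.
After the second burn: m = 5,154.91 × exp(−930/4280.0) = 5,154.91 × 0.80470 = 4,148.16 kg.
Second-burn propellant = 5,154.91 − 4,148.16 = 1,006.75 kg.

propellant for the second burn ≈ 1010 kg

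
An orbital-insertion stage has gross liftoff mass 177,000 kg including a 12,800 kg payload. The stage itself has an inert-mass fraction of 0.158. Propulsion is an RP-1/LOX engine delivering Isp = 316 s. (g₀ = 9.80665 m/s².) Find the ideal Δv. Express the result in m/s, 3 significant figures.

Δv ≈ 4710 m/s

Stage wet mass = m₀ − payload = 177,000 − 12,800 = 164,200 kg.
Stage dry mass = ε × stage wet mass = 0.158 × 164,200 = 25,943.6 kg.
Burnout mass m_f = stage dry + payload = 25,943.6 + 12,800 = 38,743.6 kg.
v_e = Isp · g₀ = 316 × 9.80665 = 3098.9 m/s.
Δv = v_e · ln(177,000/38,743.6) = 3098.9 × ln(4.568) = 3098.9 × 1.5192 ≈ 4708 m/s.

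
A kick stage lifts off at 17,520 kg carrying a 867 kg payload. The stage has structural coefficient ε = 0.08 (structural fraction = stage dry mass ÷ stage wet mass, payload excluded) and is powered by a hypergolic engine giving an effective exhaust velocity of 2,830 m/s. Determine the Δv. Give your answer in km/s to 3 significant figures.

Δv ≈ 5.87 km/s

Stage wet mass = m₀ − payload = 17,520 − 867 = 16,653 kg.
Stage dry mass = ε × stage wet mass = 0.08 × 16,653 = 1,332.24 kg.
Burnout mass m_f = stage dry + payload = 1,332.24 + 867 = 2,199.24 kg.
Δv = v_e · ln(17,520/2,199.24) = 2830.0 × ln(7.966) = 2830.0 × 2.0752 ≈ 5873 m/s.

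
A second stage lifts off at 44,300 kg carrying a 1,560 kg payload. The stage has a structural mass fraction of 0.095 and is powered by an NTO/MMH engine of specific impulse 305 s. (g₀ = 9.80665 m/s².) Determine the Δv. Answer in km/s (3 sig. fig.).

Stage wet mass = m₀ − payload = 44,300 − 1,560 = 42,740 kg.
Stage dry mass = ε × stage wet mass = 0.095 × 42,740 = 4,060.3 kg.
Burnout mass m_f = stage dry + payload = 4,060.3 + 1,560 = 5,620.3 kg.
v_e = Isp · g₀ = 305 × 9.80665 = 2991.0 m/s.
Δv = v_e · ln(44,300/5,620.3) = 2991.0 × ln(7.882) = 2991.0 × 2.0646 ≈ 6175 m/s.

Δv ≈ 6.18 km/s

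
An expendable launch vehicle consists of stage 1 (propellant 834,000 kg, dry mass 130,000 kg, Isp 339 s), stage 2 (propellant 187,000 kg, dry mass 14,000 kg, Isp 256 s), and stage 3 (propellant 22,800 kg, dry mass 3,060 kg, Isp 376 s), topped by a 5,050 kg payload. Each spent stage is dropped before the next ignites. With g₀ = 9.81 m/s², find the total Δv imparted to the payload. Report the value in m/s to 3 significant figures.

Ignition mass of stage 1 = 834,000+130,000 + 187,000+14,000 + 22,800+3,060 + 5,050 = 1,195,910 kg.
Stage 1: m₀ = 1,195,910 kg, m_f = 1,195,910 − 834,000 = 361,910 kg; Δv = 339×9.81×ln(3.304) = 3325.6×1.1953 ≈ 3975 m/s.
Stage 2: m₀ = 231,910 kg, m_f = 231,910 − 187,000 = 44,910 kg; Δv = 256×9.81×ln(5.164) = 2511.4×1.6417 ≈ 4123 m/s.
Stage 3: m₀ = 30,910 kg, m_f = 30,910 − 22,800 = 8,110 kg; Δv = 376×9.81×ln(3.811) = 3688.6×1.3380 ≈ 4935 m/s.
Total Δv = 3975 + 4123 + 4935 = 13033 m/s.

Δv ≈ 13000 m/s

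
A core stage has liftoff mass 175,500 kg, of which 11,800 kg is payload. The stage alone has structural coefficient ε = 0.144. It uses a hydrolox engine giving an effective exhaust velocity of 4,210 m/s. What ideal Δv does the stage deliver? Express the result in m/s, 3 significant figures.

Δv ≈ 6740 m/s

Stage wet mass = m₀ − payload = 175,500 − 11,800 = 163,700 kg.
Stage dry mass = ε × stage wet mass = 0.144 × 163,700 = 23,572.8 kg.
Burnout mass m_f = stage dry + payload = 23,572.8 + 11,800 = 35,372.8 kg.
By the Tsiolkovsky rocket equation, Δv = v_e · ln(175,500/35,372.8) = 4210.0 × ln(4.961) = 4210.0 × 1.6017 ≈ 6743 m/s.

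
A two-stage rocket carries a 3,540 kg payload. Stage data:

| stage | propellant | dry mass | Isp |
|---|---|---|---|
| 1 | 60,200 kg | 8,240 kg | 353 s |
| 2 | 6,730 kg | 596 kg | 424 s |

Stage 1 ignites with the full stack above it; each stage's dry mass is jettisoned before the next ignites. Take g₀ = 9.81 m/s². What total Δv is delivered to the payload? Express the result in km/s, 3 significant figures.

Ignition mass of stage 1 = 60,200+8,240 + 6,730+596 + 3,540 = 79,306 kg.
Stage 1: m₀ = 79,306 kg, m_f = 79,306 − 60,200 = 19,106 kg; Δv = 353×9.81×ln(4.151) = 3462.9×1.4233 ≈ 4929 m/s.
Stage 2: m₀ = 10,866 kg, m_f = 10,866 − 6,730 = 4,136 kg; Δv = 424×9.81×ln(2.627) = 4159.4×0.9659 ≈ 4018 m/s.
Total Δv = 4929 + 4018 = 8947 m/s.

Δv ≈ 8.95 km/s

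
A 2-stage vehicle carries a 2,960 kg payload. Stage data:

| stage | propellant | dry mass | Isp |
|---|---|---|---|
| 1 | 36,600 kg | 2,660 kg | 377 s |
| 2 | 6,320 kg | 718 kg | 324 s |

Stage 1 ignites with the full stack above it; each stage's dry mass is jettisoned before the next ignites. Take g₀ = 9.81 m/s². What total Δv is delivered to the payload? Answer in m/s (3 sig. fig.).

Ignition mass of stage 1 = 36,600+2,660 + 6,320+718 + 2,960 = 49,258 kg.
Stage 1: m₀ = 49,258 kg, m_f = 49,258 − 36,600 = 12,658 kg; Δv = 377×9.81×ln(3.891) = 3698.4×1.3588 ≈ 5025 m/s.
Stage 2: m₀ = 9,998 kg, m_f = 9,998 − 6,320 = 3,678 kg; Δv = 324×9.81×ln(2.718) = 3178.4×1.0000 ≈ 3178 m/s.
Total Δv = 5025 + 3178 = 8203 m/s.

Δv ≈ 8200 m/s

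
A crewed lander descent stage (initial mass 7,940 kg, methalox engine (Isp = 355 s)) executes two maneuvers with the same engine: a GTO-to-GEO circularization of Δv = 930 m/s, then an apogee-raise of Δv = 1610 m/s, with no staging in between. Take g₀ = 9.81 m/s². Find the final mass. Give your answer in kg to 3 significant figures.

v_e = Isp · g₀ = 355 × 9.81 = 3482.6 m/s.
After the first burn: m = 7940 × exp(−930/3482.6) = 7940 × 0.76564 = 6,079.18 kg.
After the second burn: m = 6,079.18 × exp(−1610/3482.6) = 6,079.18 × 0.62983 = 3,828.85 kg.

final mass ≈ 3830 kg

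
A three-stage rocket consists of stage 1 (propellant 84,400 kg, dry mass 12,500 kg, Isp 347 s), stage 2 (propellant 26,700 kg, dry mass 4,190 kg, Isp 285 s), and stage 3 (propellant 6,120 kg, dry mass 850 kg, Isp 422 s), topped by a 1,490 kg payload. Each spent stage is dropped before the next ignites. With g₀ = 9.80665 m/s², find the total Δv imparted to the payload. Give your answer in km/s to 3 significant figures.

Δv ≈ 11.8 km/s

Ignition mass of stage 1 = 84,400+12,500 + 26,700+4,190 + 6,120+850 + 1,490 = 136,250 kg.
Stage 1: m₀ = 136,250 kg, m_f = 136,250 − 84,400 = 51,850 kg; Δv = 347×9.80665×ln(2.628) = 3402.9×0.9661 ≈ 3288 m/s.
Stage 2: m₀ = 39,350 kg, m_f = 39,350 − 26,700 = 12,650 kg; Δv = 285×9.80665×ln(3.111) = 2794.9×1.1348 ≈ 3172 m/s.
Stage 3: m₀ = 8,460 kg, m_f = 8,460 − 6,120 = 2,340 kg; Δv = 422×9.80665×ln(3.615) = 4138.4×1.2852 ≈ 5319 m/s.
Total Δv = 3288 + 3172 + 5319 = 11779 m/s.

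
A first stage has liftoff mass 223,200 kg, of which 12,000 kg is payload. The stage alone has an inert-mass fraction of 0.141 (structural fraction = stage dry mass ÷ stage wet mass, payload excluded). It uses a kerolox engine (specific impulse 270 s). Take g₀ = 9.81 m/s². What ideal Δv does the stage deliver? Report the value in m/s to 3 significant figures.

Stage wet mass = m₀ − payload = 223,200 − 12,000 = 211,200 kg.
Stage dry mass = ε × stage wet mass = 0.141 × 211,200 = 29,779.2 kg.
Burnout mass m_f = stage dry + payload = 29,779.2 + 12,000 = 41,779.2 kg.
v_e = Isp · g₀ = 270 × 9.81 = 2648.7 m/s.
Δv = v_e · ln(223,200/41,779.2) = 2648.7 × ln(5.342) = 2648.7 × 1.6757 ≈ 4438 m/s.

Δv ≈ 4440 m/s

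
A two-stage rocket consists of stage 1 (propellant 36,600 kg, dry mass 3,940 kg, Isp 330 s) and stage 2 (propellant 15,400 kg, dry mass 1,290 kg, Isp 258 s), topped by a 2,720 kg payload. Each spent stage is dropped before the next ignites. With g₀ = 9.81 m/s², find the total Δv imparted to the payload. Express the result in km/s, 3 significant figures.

Ignition mass of stage 1 = 36,600+3,940 + 15,400+1,290 + 2,720 = 59,950 kg.
Stage 1: m₀ = 59,950 kg, m_f = 59,950 − 36,600 = 23,350 kg; Δv = 330×9.81×ln(2.567) = 3237.3×0.9429 ≈ 3052 m/s.
Stage 2: m₀ = 19,410 kg, m_f = 19,410 − 15,400 = 4,010 kg; Δv = 258×9.81×ln(4.84) = 2531.0×1.5770 ≈ 3991 m/s.
Total Δv = 3052 + 3991 = 7043 m/s.

Δv ≈ 7.04 km/s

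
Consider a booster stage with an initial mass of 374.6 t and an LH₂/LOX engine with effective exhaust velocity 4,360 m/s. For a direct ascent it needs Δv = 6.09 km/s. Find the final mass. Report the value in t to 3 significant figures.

m₀/m_f = exp(Δv / v_e) = exp(6090 / 4360.0) = exp(1.3968) = 4.0422.
m_f = m₀ / 4.0422 = 374.6 / 4.0422 = 92.6723 t.

final mass ≈ 92.7 t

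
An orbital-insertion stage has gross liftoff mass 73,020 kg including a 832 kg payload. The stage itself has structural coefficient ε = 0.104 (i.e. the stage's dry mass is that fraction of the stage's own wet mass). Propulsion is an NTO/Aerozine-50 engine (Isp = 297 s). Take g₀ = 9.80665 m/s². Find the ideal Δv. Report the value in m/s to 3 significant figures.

Stage wet mass = m₀ − payload = 73,020 − 832 = 72,188 kg.
Stage dry mass = ε × stage wet mass = 0.104 × 72,188 = 7,507.55 kg.
Burnout mass m_f = stage dry + payload = 7,507.55 + 832 = 8,339.55 kg.
v_e = Isp · g₀ = 297 × 9.80665 = 2912.6 m/s.
Using Δv = v_e ln(m₀/m_f): Δv = v_e · ln(73,020/8,339.55) = 2912.6 × ln(8.756) = 2912.6 × 2.1697 ≈ 6319 m/s.

Δv ≈ 6320 m/s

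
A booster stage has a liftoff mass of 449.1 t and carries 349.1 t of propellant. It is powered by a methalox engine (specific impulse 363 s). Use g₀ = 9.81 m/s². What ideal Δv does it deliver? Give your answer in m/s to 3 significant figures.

Δv ≈ 5350 m/s

v_e = Isp · g₀ = 363 × 9.81 = 3561.0 m/s.
m_f = m₀ − m_prop = 449.1 − 349.1 = 100 t.
From the ideal rocket equation, Δv = v_e · ln(m₀/m_f) = 3561.0 × ln(4.491) = 3561.0 × 1.5021 ≈ 5348.9 m/s.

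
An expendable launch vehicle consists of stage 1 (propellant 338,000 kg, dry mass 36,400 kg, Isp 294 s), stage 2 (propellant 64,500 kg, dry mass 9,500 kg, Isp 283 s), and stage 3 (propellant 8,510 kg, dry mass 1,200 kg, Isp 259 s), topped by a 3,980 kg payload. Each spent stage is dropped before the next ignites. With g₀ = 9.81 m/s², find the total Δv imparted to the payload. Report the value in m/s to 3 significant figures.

Δv ≈ 9950 m/s

Ignition mass of stage 1 = 338,000+36,400 + 64,500+9,500 + 8,510+1,200 + 3,980 = 462,090 kg.
Stage 1: m₀ = 462,090 kg, m_f = 462,090 − 338,000 = 124,090 kg; Δv = 294×9.81×ln(3.724) = 2884.1×1.3148 ≈ 3792 m/s.
Stage 2: m₀ = 87,690 kg, m_f = 87,690 − 64,500 = 23,190 kg; Δv = 283×9.81×ln(3.781) = 2776.2×1.3301 ≈ 3693 m/s.
Stage 3: m₀ = 13,690 kg, m_f = 13,690 − 8,510 = 5,180 kg; Δv = 259×9.81×ln(2.643) = 2540.8×0.9719 ≈ 2469 m/s.
Total Δv = 3792 + 3693 + 2469 = 9954 m/s.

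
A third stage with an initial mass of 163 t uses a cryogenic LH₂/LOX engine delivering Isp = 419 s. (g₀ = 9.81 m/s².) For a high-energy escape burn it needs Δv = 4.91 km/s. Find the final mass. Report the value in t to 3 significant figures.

final mass ≈ 49.4 t

v_e = Isp · g₀ = 419 × 9.81 = 4110.4 m/s.
By the Tsiolkovsky rocket equation, m₀/m_f = exp(Δv / v_e) = exp(4910 / 4110.4) = exp(1.1945) = 3.3020.
m_f = m₀ / 3.3020 = 163 / 3.3020 = 49.364 t.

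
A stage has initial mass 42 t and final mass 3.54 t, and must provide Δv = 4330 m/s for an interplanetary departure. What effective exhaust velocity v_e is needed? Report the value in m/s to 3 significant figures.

ln(m₀/m_f) = ln(42000/3540) = ln(11.86) = 2.4735.
From the ideal rocket equation, v_e = Δv / ln(m₀/m_f) = 4330 / 2.4735 = 1750.5 m/s.

v_e ≈ 1750 m/s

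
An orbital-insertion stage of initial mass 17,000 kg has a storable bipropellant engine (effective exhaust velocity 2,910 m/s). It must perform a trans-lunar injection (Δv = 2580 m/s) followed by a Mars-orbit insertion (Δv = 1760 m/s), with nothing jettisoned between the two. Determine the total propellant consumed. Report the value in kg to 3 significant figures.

After the first burn: m = 17000 × exp(−2580/2910.0) = 17000 × 0.41206 = 7,005.02 kg.
After the second burn: m = 7,005.02 × exp(−1760/2910.0) = 7,005.02 × 0.54618 = 3,826 kg.
Total propellant = m₀ − m_final = 17000 − 3,826 = 13,174 kg.

total propellant consumed ≈ 13200 kg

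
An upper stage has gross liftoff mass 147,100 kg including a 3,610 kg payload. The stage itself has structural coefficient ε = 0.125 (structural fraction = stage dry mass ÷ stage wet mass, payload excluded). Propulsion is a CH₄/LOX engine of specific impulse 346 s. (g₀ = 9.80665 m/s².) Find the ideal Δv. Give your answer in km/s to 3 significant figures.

Stage wet mass = m₀ − payload = 147,100 − 3,610 = 143,490 kg.
Stage dry mass = ε × stage wet mass = 0.125 × 143,490 = 17,936.3 kg.
Burnout mass m_f = stage dry + payload = 17,936.3 + 3,610 = 21,546.3 kg.
v_e = Isp · g₀ = 346 × 9.80665 = 3393.1 m/s.
Δv = v_e · ln(147,100/21,546.3) = 3393.1 × ln(6.827) = 3393.1 × 1.9209 ≈ 6518 m/s.

Δv ≈ 6.52 km/s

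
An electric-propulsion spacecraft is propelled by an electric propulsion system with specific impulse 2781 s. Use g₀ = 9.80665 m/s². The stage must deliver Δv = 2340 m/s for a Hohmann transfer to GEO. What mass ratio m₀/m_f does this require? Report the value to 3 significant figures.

mass ratio ≈ 1.09

v_e = Isp · g₀ = 2781 × 9.80665 = 27272.3 m/s.
By the Tsiolkovsky rocket equation, m₀/m_f = exp(Δv / v_e) = exp(2340 / 27272.3) = exp(0.0858) = 1.0896.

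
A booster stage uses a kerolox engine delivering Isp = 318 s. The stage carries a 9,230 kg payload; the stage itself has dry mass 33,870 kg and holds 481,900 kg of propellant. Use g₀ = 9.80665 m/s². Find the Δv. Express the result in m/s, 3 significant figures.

v_e = Isp · g₀ = 318 × 9.80665 = 3118.5 m/s.
m₀ = payload + dry + propellant = 9,230 + 33,870 + 481,900 = 525,000 kg.
m_f = payload + dry = 9,230 + 33,870 = 43,100 kg.
From the ideal rocket equation, Δv = v_e · ln(m₀/m_f) = 3118.5 × ln(12.18) = 3118.5 × 2.4999 ≈ 7795.9 m/s.

Δv ≈ 7800 m/s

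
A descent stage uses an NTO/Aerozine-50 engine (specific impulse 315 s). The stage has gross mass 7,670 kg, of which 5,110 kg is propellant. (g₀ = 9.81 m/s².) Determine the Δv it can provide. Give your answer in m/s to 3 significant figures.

v_e = Isp · g₀ = 315 × 9.81 = 3090.2 m/s.
m_f = m₀ − m_prop = 7,670 − 5,110 = 2,560 kg.
Rocket equation: Δv = v_e · ln(m₀/m_f) = 3090.2 × ln(2.996) = 3090.2 × 1.0973 ≈ 3390.9 m/s.

Δv ≈ 3390 m/s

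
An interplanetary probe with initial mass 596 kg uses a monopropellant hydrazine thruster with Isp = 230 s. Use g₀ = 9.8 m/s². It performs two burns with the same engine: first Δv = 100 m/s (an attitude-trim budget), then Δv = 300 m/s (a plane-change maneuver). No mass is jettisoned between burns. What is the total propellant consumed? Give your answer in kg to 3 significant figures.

v_e = Isp · g₀ = 230 × 9.8 = 2254.0 m/s.
After the first burn: m = 596 × exp(−100/2254.0) = 596 × 0.95660 = 570.134 kg.
After the second burn: m = 570.134 × exp(−300/2254.0) = 570.134 × 0.87538 = 499.084 kg.
Total propellant = m₀ − m_final = 596 − 499.084 = 96.916 kg.

total propellant consumed ≈ 96.9 kg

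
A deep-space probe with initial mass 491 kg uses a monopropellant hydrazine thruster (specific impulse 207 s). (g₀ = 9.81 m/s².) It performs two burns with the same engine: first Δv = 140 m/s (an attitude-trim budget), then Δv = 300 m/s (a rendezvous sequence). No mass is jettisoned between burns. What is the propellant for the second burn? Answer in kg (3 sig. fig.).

v_e = Isp · g₀ = 207 × 9.81 = 2030.7 m/s.
After the first burn: m = 491 × exp(−140/2030.7) = 491 × 0.93338 = 458.29 kg.
After the second burn: m = 458.29 × exp(−300/2030.7) = 458.29 × 0.86266 = 395.348 kg.
Second-burn propellant = 458.29 − 395.348 = 62.942 kg.

propellant for the second burn ≈ 62.9 kg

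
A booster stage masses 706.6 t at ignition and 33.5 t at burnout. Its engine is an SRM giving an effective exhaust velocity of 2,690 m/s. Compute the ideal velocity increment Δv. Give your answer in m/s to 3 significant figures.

Δv = v_e · ln(m₀/m_f) = 2690.0 × ln(21.09) = 2690.0 × 3.0489 ≈ 8201.6 m/s.

Δv ≈ 8200 m/s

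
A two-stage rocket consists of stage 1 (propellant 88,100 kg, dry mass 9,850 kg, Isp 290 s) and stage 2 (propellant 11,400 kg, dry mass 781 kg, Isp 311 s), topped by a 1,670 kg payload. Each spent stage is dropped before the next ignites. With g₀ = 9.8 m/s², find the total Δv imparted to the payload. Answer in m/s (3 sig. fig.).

Δv ≈ 9690 m/s

Ignition mass of stage 1 = 88,100+9,850 + 11,400+781 + 1,670 = 111,801 kg.
Stage 1: m₀ = 111,801 kg, m_f = 111,801 − 88,100 = 23,701 kg; Δv = 290×9.8×ln(4.717) = 2842.0×1.5512 ≈ 4409 m/s.
Stage 2: m₀ = 13,851 kg, m_f = 13,851 − 11,400 = 2,451 kg; Δv = 311×9.8×ln(5.651) = 3047.8×1.7319 ≈ 5278 m/s.
Total Δv = 4409 + 5278 = 9687 m/s.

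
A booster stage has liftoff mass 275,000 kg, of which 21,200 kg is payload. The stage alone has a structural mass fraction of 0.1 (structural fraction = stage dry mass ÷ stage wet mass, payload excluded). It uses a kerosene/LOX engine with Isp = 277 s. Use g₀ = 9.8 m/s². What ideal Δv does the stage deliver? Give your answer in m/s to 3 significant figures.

Stage wet mass = m₀ − payload = 275,000 − 21,200 = 253,800 kg.
Stage dry mass = ε × stage wet mass = 0.1 × 253,800 = 25,380 kg.
Burnout mass m_f = stage dry + payload = 25,380 + 21,200 = 46,580 kg.
v_e = Isp · g₀ = 277 × 9.8 = 2714.6 m/s.
Δv = v_e · ln(275,000/46,580) = 2714.6 × ln(5.904) = 2714.6 × 1.7756 ≈ 4820 m/s.

Δv ≈ 4820 m/s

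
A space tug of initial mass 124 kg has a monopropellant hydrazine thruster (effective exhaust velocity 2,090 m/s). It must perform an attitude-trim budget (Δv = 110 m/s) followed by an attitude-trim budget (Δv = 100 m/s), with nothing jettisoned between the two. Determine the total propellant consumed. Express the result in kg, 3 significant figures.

After the first burn: m = 124 × exp(−110/2090.0) = 124 × 0.94873 = 117.643 kg.
After the second burn: m = 117.643 × exp(−100/2090.0) = 117.643 × 0.95328 = 112.147 kg.
Total propellant = m₀ − m_final = 124 − 112.147 = 11.853 kg.

total propellant consumed ≈ 11.9 kg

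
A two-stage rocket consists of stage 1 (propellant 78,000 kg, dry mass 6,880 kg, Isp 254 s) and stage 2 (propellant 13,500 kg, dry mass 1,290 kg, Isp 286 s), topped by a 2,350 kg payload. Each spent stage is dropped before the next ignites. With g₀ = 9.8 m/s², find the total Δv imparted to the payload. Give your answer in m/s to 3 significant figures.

Ignition mass of stage 1 = 78,000+6,880 + 13,500+1,290 + 2,350 = 102,020 kg.
Stage 1: m₀ = 102,020 kg, m_f = 102,020 − 78,000 = 24,020 kg; Δv = 254×9.8×ln(4.247) = 2489.2×1.4463 ≈ 3600 m/s.
Stage 2: m₀ = 17,140 kg, m_f = 17,140 − 13,500 = 3,640 kg; Δv = 286×9.8×ln(4.709) = 2802.8×1.5494 ≈ 4343 m/s.
Total Δv = 3600 + 4343 = 7943 m/s.

Δv ≈ 7940 m/s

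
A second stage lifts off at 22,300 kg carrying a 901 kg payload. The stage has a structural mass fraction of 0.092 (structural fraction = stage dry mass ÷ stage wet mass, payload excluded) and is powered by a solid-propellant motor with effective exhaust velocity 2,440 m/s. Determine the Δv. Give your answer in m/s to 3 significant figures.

Δv ≈ 5000 m/s

Stage wet mass = m₀ − payload = 22,300 − 901 = 21,399 kg.
Stage dry mass = ε × stage wet mass = 0.092 × 21,399 = 1,968.71 kg.
Burnout mass m_f = stage dry + payload = 1,968.71 + 901 = 2,869.71 kg.
Rocket equation: Δv = v_e · ln(22,300/2,869.71) = 2440.0 × ln(7.771) = 2440.0 × 2.0504 ≈ 5003 m/s.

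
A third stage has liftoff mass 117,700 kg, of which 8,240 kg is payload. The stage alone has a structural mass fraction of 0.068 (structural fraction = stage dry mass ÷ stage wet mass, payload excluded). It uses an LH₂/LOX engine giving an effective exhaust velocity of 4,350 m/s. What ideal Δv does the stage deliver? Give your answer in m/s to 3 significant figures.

Δv ≈ 8770 m/s

Stage wet mass = m₀ − payload = 117,700 − 8,240 = 109,460 kg.
Stage dry mass = ε × stage wet mass = 0.068 × 109,460 = 7,443.28 kg.
Burnout mass m_f = stage dry + payload = 7,443.28 + 8,240 = 15,683.28 kg.
From the ideal rocket equation, Δv = v_e · ln(117,700/15,683.28) = 4350.0 × ln(7.505) = 4350.0 × 2.0155 ≈ 8768 m/s.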